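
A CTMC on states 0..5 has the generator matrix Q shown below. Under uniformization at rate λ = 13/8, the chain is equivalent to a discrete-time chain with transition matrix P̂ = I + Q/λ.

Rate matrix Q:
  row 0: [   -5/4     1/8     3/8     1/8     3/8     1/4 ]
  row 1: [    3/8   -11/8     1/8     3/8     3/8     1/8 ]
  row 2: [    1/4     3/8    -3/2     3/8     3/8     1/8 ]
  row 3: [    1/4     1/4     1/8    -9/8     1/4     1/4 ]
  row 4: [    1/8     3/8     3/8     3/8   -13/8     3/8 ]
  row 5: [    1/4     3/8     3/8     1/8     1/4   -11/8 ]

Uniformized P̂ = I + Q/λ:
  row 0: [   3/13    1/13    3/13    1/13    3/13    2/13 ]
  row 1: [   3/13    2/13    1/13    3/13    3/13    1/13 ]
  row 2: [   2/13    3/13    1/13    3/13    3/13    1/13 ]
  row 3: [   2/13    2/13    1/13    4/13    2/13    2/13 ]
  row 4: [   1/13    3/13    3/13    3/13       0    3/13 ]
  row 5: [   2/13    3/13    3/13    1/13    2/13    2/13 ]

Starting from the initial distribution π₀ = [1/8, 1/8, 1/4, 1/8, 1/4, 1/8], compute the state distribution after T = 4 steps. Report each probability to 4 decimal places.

π = [0.1675, 0.1762, 0.1500, 0.1985, 0.1663, 0.1415]

t=0: π = [0.1250, 0.1250, 0.2500, 0.1250, 0.2500, 0.1250]
t=1: π = [0.1538, 0.1923, 0.1538, 0.2019, 0.1538, 0.1442]
t=2: π = [0.1686, 0.1768, 0.1464, 0.2004, 0.1686, 0.1391]
t=3: π = [0.1674, 0.1758, 0.1502, 0.1989, 0.1657, 0.1420]
t=4: π = [0.1675, 0.1762, 0.1500, 0.1985, 0.1663, 0.1415]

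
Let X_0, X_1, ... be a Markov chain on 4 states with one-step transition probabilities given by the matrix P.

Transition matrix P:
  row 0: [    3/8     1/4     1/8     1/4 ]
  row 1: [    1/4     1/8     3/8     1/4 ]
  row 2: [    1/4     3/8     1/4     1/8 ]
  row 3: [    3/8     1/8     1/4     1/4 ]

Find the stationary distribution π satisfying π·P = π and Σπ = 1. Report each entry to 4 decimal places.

π = [0.3172, 0.2242, 0.2384, 0.2202]

Balance equations π_j = Σ_i π_i·P[i][j]:
  π_0 = 3/8·π_0 + 1/4·π_1 + 1/4·π_2 + 3/8·π_3
  π_1 = 1/4·π_0 + 1/8·π_1 + 3/8·π_2 + 1/8·π_3
  π_2 = 1/8·π_0 + 3/8·π_1 + 1/4·π_2 + 1/4·π_3
  normalize: π_0 + π_1 + π_2 + π_3 = 1
Solving the linear system gives exactly π = [157/495, 37/165, 118/495, 109/495].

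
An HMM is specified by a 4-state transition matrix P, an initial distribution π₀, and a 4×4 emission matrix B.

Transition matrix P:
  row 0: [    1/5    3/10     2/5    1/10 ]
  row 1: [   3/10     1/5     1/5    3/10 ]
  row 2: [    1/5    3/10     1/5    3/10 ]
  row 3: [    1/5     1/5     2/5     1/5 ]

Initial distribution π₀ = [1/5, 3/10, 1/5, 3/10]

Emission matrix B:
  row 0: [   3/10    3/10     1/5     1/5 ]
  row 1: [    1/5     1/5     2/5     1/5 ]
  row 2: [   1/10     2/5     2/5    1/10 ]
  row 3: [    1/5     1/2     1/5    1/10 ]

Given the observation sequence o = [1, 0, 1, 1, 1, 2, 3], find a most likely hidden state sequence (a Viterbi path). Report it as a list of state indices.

t=0: δ = [6.000e-02, 6.000e-02, 8.000e-02, 1.500e-01]  (obs o_0=1)
t=1: δ = [9.000e-03, 6.000e-03, 6.000e-03, 6.000e-03]  ψ = [3, 3, 3, 3]  (obs o_1=0)
t=2: δ = [5.400e-04, 5.400e-04, 1.440e-03, 9.000e-04]  ψ = [0, 0, 0, 1]  (obs o_2=1)
t=3: δ = [8.640e-05, 8.640e-05, 1.440e-04, 2.160e-04]  ψ = [2, 2, 3, 2]  (obs o_3=1)
t=4: δ = [1.296e-05, 8.640e-06, 3.456e-05, 2.160e-05]  ψ = [3, 2, 3, 2]  (obs o_4=1)
t=5: δ = [1.382e-06, 4.147e-06, 3.456e-06, 2.074e-06]  ψ = [2, 2, 3, 2]  (obs o_5=2)
t=6: δ = [2.488e-07, 2.074e-07, 8.294e-08, 1.244e-07]  ψ = [1, 2, 1, 1]  (obs o_6=3)
backtrack: best end state = 0; path = [3, 0, 2, 3, 2, 1, 0]

path = [3, 0, 2, 3, 2, 1, 0]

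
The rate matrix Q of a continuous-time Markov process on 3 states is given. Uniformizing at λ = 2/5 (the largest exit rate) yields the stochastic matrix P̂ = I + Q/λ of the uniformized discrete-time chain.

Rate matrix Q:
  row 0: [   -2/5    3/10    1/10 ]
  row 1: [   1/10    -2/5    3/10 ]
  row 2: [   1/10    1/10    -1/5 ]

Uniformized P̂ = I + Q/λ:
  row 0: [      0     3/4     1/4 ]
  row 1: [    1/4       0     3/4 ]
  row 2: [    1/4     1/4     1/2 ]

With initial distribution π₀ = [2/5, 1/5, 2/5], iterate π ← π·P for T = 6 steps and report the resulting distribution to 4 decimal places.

π = [0.2000, 0.2794, 0.5206]

t=0: π = [0.4000, 0.2000, 0.4000]
t=1: π = [0.1500, 0.4000, 0.4500]
t=2: π = [0.2125, 0.2250, 0.5625]
t=3: π = [0.1969, 0.3000, 0.5031]
t=4: π = [0.2008, 0.2734, 0.5258]
t=5: π = [0.1998, 0.2820, 0.5182]
t=6: π = [0.2000, 0.2794, 0.5206]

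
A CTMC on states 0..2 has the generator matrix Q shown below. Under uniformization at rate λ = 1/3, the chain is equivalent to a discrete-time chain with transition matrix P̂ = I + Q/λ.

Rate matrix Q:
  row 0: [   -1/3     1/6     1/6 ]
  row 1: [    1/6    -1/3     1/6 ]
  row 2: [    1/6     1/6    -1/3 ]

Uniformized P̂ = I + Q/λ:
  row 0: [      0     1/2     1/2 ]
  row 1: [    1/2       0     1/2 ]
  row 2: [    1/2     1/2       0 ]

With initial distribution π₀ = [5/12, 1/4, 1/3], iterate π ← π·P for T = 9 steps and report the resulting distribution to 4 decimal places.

π = [0.3332, 0.3335, 0.3333]

t=0: π = [0.4167, 0.2500, 0.3333]
t=1: π = [0.2917, 0.3750, 0.3333]
t=2: π = [0.3542, 0.3125, 0.3333]
t=3: π = [0.3229, 0.3438, 0.3333]
t=4: π = [0.3385, 0.3281, 0.3333]
t=5: π = [0.3307, 0.3359, 0.3333]
t=6: π = [0.3346, 0.3320, 0.3333]
t=7: π = [0.3327, 0.3340, 0.3333]
t=8: π = [0.3337, 0.3330, 0.3333]
t=9: π = [0.3332, 0.3335, 0.3333]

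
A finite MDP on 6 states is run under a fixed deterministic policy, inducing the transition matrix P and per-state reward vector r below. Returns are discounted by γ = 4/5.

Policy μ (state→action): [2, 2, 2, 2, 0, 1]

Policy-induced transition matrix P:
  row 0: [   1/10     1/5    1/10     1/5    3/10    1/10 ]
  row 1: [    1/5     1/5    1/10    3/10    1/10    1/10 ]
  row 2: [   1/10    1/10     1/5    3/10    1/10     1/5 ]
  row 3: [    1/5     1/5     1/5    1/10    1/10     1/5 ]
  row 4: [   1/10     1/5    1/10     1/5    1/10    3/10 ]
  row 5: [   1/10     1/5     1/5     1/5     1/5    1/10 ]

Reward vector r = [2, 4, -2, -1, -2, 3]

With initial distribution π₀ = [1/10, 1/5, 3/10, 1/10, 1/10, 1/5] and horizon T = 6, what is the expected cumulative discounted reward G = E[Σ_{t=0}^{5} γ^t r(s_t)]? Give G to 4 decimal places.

t=0: π = [0.1000, 0.2000, 0.3000, 0.1000, 0.1000, 0.2000], E[r] = 0.7000, γ^t·E[r] = 0.700000, running G = 0.700000
t=1: π = [0.1300, 0.1700, 0.1600, 0.2400, 0.1400, 0.1600], E[r] = 0.5800, γ^t·E[r] = 0.464000, running G = 1.164000
t=2: π = [0.1410, 0.1840, 0.1560, 0.2090, 0.1420, 0.1680], E[r] = 0.7170, γ^t·E[r] = 0.458880, running G = 1.622880
t=3: π = [0.1393, 0.1844, 0.1533, 0.2131, 0.1450, 0.1649], E[r] = 0.7012, γ^t·E[r] = 0.359014, running G = 1.981894
t=4: π = [0.1398, 0.1847, 0.1531, 0.2125, 0.1444, 0.1656], E[r] = 0.7077, γ^t·E[r] = 0.289866, running G = 2.271760
t=5: π = [0.1397, 0.1847, 0.1531, 0.2125, 0.1445, 0.1654], E[r] = 0.7067, γ^t·E[r] = 0.231556, running G = 2.503316

G = 2.5033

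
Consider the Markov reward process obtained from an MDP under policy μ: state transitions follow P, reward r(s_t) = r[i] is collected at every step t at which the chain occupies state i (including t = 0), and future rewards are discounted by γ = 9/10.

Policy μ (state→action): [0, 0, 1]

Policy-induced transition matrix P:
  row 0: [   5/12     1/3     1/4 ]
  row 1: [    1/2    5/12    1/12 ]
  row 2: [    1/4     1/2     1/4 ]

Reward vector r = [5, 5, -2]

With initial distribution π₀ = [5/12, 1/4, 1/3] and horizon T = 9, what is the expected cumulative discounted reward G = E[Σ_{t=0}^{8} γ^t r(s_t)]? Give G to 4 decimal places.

G = 21.5618

t=0: π = [0.4167, 0.2500, 0.3333], E[r] = 2.6667, γ^t·E[r] = 2.666667, running G = 2.666667
t=1: π = [0.3819, 0.4097, 0.2083], E[r] = 3.5417, γ^t·E[r] = 3.187500, running G = 5.854167
t=2: π = [0.4161, 0.4022, 0.1817], E[r] = 3.7280, γ^t·E[r] = 3.019688, running G = 8.873854
t=3: π = [0.4199, 0.3971, 0.1830], E[r] = 3.7192, γ^t·E[r] = 2.711320, running G = 11.585174
t=4: π = [0.4193, 0.3969, 0.1838], E[r] = 3.7133, γ^t·E[r] = 2.436312, running G = 14.021487
t=5: π = [0.4191, 0.3970, 0.1838], E[r] = 3.7131, γ^t·E[r] = 2.192534, running G = 16.214021
t=6: π = [0.4191, 0.3971, 0.1838], E[r] = 3.7132, γ^t·E[r] = 1.973357, running G = 18.187378
t=7: π = [0.4191, 0.3971, 0.1838], E[r] = 3.7132, γ^t·E[r] = 1.776030, running G = 19.963409
t=8: π = [0.4191, 0.3971, 0.1838], E[r] = 3.7132, γ^t·E[r] = 1.598426, running G = 21.561835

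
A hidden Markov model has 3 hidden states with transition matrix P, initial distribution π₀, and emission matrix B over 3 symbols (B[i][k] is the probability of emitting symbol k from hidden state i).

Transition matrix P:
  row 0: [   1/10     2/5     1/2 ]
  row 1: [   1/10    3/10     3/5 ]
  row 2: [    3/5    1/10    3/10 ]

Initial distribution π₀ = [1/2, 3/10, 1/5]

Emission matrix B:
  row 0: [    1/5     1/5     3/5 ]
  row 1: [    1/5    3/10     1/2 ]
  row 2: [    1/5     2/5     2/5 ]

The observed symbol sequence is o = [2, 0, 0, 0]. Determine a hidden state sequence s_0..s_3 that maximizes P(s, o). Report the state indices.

t=0: δ = [3.000e-01, 1.500e-01, 8.000e-02]  (obs o_0=2)
t=1: δ = [9.600e-03, 2.400e-02, 3.000e-02]  ψ = [2, 0, 0]  (obs o_1=0)
t=2: δ = [3.600e-03, 1.440e-03, 2.880e-03]  ψ = [2, 1, 1]  (obs o_2=0)
t=3: δ = [3.456e-04, 2.880e-04, 3.600e-04]  ψ = [2, 0, 0]  (obs o_3=0)
backtrack: best end state = 2; path = [0, 2, 0, 2]

path = [0, 2, 0, 2]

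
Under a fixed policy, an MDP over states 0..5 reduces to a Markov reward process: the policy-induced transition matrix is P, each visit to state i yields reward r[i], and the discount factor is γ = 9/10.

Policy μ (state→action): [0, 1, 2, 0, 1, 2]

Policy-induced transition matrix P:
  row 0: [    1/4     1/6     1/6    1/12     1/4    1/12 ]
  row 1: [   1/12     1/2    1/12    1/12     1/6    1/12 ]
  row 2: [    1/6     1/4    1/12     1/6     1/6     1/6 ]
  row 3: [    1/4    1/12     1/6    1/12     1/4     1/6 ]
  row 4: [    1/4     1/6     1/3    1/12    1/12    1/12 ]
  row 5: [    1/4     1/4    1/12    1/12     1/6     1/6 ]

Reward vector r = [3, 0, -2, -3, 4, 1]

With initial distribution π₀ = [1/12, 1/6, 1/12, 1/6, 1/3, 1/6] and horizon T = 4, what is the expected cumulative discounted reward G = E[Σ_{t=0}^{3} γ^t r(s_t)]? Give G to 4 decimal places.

t=0: π = [0.0833, 0.1667, 0.0833, 0.1667, 0.3333, 0.1667], E[r] = 1.0833, γ^t·E[r] = 1.083333, running G = 1.083333
t=1: π = [0.2153, 0.2292, 0.1875, 0.0903, 0.1597, 0.1181], E[r] = 0.7569, γ^t·E[r] = 0.681250, running G = 1.764583
t=2: π = [0.1962, 0.2610, 0.1487, 0.0990, 0.1788, 0.1163], E[r] = 0.8258, γ^t·E[r] = 0.668906, running G = 2.433490
t=3: π = [0.1941, 0.2675, 0.1526, 0.0957, 0.1764, 0.1137], E[r] = 0.8090, γ^t·E[r] = 0.589746, running G = 3.023236

G = 3.0232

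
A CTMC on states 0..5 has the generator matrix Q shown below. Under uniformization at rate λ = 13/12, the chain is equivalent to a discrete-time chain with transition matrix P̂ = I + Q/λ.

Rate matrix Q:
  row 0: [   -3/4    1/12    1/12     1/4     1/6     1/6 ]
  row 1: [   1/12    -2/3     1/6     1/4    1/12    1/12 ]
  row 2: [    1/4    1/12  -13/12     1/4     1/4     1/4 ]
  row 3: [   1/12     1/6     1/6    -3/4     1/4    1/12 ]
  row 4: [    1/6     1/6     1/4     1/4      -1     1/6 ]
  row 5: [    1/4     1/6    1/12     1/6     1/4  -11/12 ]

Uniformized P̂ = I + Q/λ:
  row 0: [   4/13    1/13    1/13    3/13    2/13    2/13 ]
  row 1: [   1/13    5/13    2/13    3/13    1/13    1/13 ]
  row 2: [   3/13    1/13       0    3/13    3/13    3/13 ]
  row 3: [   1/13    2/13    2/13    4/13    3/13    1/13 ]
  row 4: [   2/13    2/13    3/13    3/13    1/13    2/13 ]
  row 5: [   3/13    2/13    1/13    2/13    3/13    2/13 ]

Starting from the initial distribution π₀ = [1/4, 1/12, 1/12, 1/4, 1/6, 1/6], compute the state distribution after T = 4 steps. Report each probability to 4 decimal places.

π = [0.1682, 0.1703, 0.1244, 0.2390, 0.1661, 0.1320]

t=0: π = [0.2500, 0.0833, 0.0833, 0.2500, 0.1667, 0.1667]
t=1: π = [0.1859, 0.1474, 0.1218, 0.2372, 0.1731, 0.1346]
t=2: π = [0.1726, 0.1642, 0.1238, 0.2387, 0.1672, 0.1336]
t=3: π = [0.1692, 0.1689, 0.1241, 0.2388, 0.1665, 0.1324]
t=4: π = [0.1682, 0.1703, 0.1244, 0.2390, 0.1661, 0.1320]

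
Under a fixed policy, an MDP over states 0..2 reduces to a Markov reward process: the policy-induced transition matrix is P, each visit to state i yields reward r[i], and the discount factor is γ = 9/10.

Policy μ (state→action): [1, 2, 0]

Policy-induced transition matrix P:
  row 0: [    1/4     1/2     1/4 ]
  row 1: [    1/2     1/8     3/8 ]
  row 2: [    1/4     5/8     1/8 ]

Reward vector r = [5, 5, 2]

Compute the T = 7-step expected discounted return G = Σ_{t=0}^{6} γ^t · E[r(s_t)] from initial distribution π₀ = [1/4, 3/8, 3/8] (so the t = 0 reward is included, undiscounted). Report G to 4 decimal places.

G = 21.6373

t=0: π = [0.2500, 0.3750, 0.3750], E[r] = 3.8750, γ^t·E[r] = 3.875000, running G = 3.875000
t=1: π = [0.3438, 0.4063, 0.2500], E[r] = 4.2500, γ^t·E[r] = 3.825000, running G = 7.700000
t=2: π = [0.3516, 0.3789, 0.2695], E[r] = 4.1914, γ^t·E[r] = 3.395039, running G = 11.095039
t=3: π = [0.3447, 0.3916, 0.2637], E[r] = 4.2090, γ^t·E[r] = 3.068350, running G = 14.163389
t=4: π = [0.3479, 0.3861, 0.2660], E[r] = 4.2020, γ^t·E[r] = 2.756949, running G = 16.920338
t=5: π = [0.3465, 0.3885, 0.2650], E[r] = 4.2050, γ^t·E[r] = 2.482985, running G = 19.403323
t=6: π = [0.3471, 0.3875, 0.2654], E[r] = 4.2037, γ^t·E[r] = 2.234023, running G = 21.637346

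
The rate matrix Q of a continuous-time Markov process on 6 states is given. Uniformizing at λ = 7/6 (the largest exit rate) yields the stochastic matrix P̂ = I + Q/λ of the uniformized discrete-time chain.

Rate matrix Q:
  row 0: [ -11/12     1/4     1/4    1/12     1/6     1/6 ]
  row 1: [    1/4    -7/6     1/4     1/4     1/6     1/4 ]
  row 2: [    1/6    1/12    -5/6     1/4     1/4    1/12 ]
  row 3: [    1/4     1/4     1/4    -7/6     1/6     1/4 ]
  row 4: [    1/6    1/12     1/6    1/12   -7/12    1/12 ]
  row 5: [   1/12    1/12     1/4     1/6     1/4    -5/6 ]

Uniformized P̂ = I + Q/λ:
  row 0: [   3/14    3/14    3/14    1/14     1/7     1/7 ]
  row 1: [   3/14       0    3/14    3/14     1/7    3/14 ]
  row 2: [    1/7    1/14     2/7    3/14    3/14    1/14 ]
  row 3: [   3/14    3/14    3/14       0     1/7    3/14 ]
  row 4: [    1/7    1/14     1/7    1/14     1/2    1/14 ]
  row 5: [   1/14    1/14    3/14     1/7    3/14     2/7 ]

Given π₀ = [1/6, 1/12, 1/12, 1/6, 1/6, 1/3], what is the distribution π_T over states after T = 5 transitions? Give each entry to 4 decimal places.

π = [0.1597, 0.1038, 0.2107, 0.1183, 0.2617, 0.1459]

t=0: π = [0.1667, 0.0833, 0.0833, 0.1667, 0.1667, 0.3333]
t=1: π = [0.1488, 0.1131, 0.2083, 0.1071, 0.2321, 0.1905]
t=2: π = [0.1556, 0.0999, 0.2126, 0.1233, 0.2543, 0.1543]
t=3: π = [0.1589, 0.1041, 0.2113, 0.1183, 0.2599, 0.1475]
t=4: π = [0.1596, 0.1036, 0.2108, 0.1186, 0.2613, 0.1462]
t=5: π = [0.1597, 0.1038, 0.2107, 0.1183, 0.2617, 0.1459]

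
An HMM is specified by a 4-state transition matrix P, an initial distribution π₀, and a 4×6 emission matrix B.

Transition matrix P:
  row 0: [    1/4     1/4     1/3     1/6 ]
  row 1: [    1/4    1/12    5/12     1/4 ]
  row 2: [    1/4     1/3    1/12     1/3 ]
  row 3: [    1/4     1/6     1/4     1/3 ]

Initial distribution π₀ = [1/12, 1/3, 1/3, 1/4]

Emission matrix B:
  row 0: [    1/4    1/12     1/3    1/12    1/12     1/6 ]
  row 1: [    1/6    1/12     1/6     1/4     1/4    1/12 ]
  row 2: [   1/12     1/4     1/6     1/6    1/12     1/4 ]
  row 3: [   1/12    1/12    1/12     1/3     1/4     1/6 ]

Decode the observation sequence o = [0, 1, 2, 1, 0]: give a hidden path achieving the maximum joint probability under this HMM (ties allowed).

t=0: δ = [2.083e-02, 5.556e-02, 2.778e-02, 2.083e-02]  (obs o_0=0)
t=1: δ = [1.157e-03, 7.716e-04, 5.787e-03, 1.157e-03]  ψ = [1, 2, 1, 1]  (obs o_1=1)
t=2: δ = [4.823e-04, 3.215e-04, 8.038e-05, 1.608e-04]  ψ = [2, 2, 2, 2]  (obs o_2=2)
t=3: δ = [1.005e-05, 1.005e-05, 4.019e-05, 6.698e-06]  ψ = [0, 0, 0, 0]  (obs o_3=1)
t=4: δ = [2.512e-06, 2.233e-06, 3.489e-07, 1.116e-06]  ψ = [2, 2, 1, 2]  (obs o_4=0)
backtrack: best end state = 0; path = [1, 2, 0, 2, 0]

path = [1, 2, 0, 2, 0]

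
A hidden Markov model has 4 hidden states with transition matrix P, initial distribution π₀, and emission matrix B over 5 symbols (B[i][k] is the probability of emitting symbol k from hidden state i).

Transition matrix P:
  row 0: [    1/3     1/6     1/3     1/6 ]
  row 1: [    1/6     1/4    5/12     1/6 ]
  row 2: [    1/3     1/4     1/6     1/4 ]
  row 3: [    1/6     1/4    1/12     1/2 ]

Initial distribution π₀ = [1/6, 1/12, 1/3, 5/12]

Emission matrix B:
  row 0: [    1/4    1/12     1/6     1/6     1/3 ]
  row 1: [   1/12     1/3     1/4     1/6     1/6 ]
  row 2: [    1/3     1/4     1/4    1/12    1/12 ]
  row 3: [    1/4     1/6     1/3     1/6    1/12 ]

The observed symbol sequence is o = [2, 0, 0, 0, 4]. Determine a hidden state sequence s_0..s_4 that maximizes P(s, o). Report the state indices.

path = [3, 3, 3, 3, 0]

t=0: δ = [2.778e-02, 2.083e-02, 8.333e-02, 1.389e-01]  (obs o_0=2)
t=1: δ = [6.944e-03, 2.894e-03, 4.630e-03, 1.736e-02]  ψ = [2, 3, 2, 3]  (obs o_1=0)
t=2: δ = [7.234e-04, 3.617e-04, 7.716e-04, 2.170e-03]  ψ = [3, 3, 0, 3]  (obs o_2=0)
t=3: δ = [9.042e-05, 4.521e-05, 8.038e-05, 2.713e-04]  ψ = [3, 3, 0, 3]  (obs o_3=0)
t=4: δ = [1.507e-05, 1.130e-05, 2.512e-06, 1.130e-05]  ψ = [3, 3, 0, 3]  (obs o_4=4)
backtrack: best end state = 0; path = [3, 3, 3, 3, 0]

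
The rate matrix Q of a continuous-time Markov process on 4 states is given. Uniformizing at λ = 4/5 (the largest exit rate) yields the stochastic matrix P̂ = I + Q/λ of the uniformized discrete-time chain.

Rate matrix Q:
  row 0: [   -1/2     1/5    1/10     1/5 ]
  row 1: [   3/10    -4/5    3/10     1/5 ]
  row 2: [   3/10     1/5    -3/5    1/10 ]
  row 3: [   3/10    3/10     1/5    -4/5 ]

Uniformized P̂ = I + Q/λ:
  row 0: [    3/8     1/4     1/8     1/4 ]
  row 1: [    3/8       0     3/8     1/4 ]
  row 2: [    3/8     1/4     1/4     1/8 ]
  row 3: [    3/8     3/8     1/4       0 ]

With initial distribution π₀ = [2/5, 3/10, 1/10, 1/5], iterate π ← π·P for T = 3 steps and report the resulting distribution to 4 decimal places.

π = [0.3750, 0.2158, 0.2311, 0.1781]

t=0: π = [0.4000, 0.3000, 0.1000, 0.2000]
t=1: π = [0.3750, 0.2000, 0.2375, 0.1875]
t=2: π = [0.3750, 0.2234, 0.2281, 0.1734]
t=3: π = [0.3750, 0.2158, 0.2311, 0.1781]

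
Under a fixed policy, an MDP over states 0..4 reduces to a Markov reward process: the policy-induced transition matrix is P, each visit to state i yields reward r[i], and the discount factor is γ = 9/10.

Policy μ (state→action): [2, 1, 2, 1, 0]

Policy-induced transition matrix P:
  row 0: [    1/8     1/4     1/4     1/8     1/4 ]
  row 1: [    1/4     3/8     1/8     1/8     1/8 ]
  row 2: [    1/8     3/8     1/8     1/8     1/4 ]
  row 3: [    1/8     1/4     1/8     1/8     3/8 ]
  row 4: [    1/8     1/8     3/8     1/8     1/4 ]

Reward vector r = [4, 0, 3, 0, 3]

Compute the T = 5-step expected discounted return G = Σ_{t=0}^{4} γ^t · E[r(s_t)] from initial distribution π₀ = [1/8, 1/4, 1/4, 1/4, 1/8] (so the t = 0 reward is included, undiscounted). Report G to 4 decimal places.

G = 7.5965

t=0: π = [0.1250, 0.2500, 0.2500, 0.2500, 0.1250], E[r] = 1.6250, γ^t·E[r] = 1.625000, running G = 1.625000
t=1: π = [0.1563, 0.2969, 0.1719, 0.1250, 0.2500], E[r] = 1.8906, γ^t·E[r] = 1.701563, running G = 3.326563
t=2: π = [0.1621, 0.2773, 0.2070, 0.1250, 0.2285], E[r] = 1.9551, γ^t·E[r] = 1.583613, running G = 4.910176
t=3: π = [0.1597, 0.2820, 0.2024, 0.1250, 0.2310], E[r] = 1.9387, γ^t·E[r] = 1.413327, running G = 6.323503
t=4: π = [0.1602, 0.2817, 0.2027, 0.1250, 0.2304], E[r] = 1.9402, γ^t·E[r] = 1.272976, running G = 7.596479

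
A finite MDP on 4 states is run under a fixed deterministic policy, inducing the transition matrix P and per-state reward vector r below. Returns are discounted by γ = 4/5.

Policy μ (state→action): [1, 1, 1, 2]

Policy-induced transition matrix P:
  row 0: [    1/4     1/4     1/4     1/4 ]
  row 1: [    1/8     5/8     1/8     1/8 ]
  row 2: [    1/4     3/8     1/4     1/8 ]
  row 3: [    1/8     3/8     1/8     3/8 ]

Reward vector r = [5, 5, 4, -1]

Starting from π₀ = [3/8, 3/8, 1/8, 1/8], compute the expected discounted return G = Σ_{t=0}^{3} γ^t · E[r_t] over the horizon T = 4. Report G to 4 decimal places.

t=0: π = [0.3750, 0.3750, 0.1250, 0.1250], E[r] = 4.1250, γ^t·E[r] = 4.125000, running G = 4.125000
t=1: π = [0.1875, 0.4219, 0.1875, 0.2031], E[r] = 3.5938, γ^t·E[r] = 2.875000, running G = 7.000000
t=2: π = [0.1719, 0.4570, 0.1719, 0.1992], E[r] = 3.6328, γ^t·E[r] = 2.325000, running G = 9.325000
t=3: π = [0.1680, 0.4678, 0.1680, 0.1963], E[r] = 3.6543, γ^t·E[r] = 1.871000, running G = 11.196000

G = 11.1960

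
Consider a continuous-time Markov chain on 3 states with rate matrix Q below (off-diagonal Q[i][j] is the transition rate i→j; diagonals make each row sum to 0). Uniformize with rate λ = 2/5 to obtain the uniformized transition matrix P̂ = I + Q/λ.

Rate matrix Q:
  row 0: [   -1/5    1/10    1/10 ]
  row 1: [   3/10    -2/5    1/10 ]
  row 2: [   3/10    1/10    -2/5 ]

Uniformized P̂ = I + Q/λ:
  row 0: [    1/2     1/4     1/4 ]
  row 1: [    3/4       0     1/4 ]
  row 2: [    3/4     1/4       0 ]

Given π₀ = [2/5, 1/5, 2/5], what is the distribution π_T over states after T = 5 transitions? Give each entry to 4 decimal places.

t=0: π = [0.4000, 0.2000, 0.4000]
t=1: π = [0.6500, 0.2000, 0.1500]
t=2: π = [0.5875, 0.2000, 0.2125]
t=3: π = [0.6031, 0.2000, 0.1969]
t=4: π = [0.5992, 0.2000, 0.2008]
t=5: π = [0.6002, 0.2000, 0.1998]

π = [0.6002, 0.2000, 0.1998]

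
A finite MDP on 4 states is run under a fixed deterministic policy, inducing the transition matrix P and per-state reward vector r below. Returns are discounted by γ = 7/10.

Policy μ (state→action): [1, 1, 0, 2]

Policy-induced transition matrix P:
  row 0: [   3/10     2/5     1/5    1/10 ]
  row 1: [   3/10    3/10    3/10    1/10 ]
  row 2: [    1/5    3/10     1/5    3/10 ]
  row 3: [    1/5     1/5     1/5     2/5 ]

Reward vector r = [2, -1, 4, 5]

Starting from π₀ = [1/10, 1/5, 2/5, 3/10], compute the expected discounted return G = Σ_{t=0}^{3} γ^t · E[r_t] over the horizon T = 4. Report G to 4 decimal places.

G = 6.6375

t=0: π = [0.1000, 0.2000, 0.4000, 0.3000], E[r] = 3.1000, γ^t·E[r] = 3.100000, running G = 3.100000
t=1: π = [0.2300, 0.2800, 0.2200, 0.2700], E[r] = 2.4100, γ^t·E[r] = 1.687000, running G = 4.787000
t=2: π = [0.2510, 0.2960, 0.2280, 0.2250], E[r] = 2.2430, γ^t·E[r] = 1.099070, running G = 5.886070
t=3: π = [0.2547, 0.3026, 0.2296, 0.2131], E[r] = 2.1907, γ^t·E[r] = 0.751410, running G = 6.637480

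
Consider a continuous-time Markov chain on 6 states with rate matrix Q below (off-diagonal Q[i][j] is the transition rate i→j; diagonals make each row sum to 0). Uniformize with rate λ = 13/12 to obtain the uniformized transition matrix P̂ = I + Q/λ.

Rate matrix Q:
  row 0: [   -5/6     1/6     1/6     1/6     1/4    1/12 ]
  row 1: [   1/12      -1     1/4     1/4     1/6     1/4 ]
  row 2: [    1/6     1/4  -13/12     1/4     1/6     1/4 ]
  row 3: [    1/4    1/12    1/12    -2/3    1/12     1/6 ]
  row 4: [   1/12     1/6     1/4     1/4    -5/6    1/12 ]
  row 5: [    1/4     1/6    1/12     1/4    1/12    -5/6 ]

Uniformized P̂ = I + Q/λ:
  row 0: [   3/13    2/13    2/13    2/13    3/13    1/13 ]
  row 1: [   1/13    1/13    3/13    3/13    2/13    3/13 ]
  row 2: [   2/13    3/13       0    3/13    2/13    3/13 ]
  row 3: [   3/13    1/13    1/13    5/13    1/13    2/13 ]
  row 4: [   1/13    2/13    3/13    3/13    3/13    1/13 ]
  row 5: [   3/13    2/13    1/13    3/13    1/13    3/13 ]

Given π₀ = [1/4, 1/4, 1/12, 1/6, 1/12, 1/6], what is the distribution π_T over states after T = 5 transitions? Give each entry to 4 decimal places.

t=0: π = [0.2500, 0.2500, 0.0833, 0.1667, 0.0833, 0.1667]
t=1: π = [0.1731, 0.1282, 0.1410, 0.2372, 0.1538, 0.1667]
t=2: π = [0.1765, 0.1366, 0.1228, 0.2539, 0.1479, 0.1622]
t=3: π = [0.1776, 0.1332, 0.1248, 0.2563, 0.1468, 0.1613]
t=4: π = [0.1781, 0.1335, 0.1241, 0.2565, 0.1467, 0.1612]
t=5: π = [0.1781, 0.1334, 0.1242, 0.2565, 0.1467, 0.1611]

π = [0.1781, 0.1334, 0.1242, 0.2565, 0.1467, 0.1611]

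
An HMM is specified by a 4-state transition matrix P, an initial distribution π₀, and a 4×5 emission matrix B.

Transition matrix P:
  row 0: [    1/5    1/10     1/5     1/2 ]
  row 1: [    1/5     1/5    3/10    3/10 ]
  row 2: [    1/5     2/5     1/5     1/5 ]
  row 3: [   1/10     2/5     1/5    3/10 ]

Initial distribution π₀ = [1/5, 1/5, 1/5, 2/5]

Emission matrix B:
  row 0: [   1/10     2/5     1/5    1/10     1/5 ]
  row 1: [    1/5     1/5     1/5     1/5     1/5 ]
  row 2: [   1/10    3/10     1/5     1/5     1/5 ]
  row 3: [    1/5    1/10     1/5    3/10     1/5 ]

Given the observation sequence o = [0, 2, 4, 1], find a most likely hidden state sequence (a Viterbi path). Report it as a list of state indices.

t=0: δ = [2.000e-02, 4.000e-02, 2.000e-02, 8.000e-02]  (obs o_0=0)
t=1: δ = [1.600e-03, 6.400e-03, 3.200e-03, 4.800e-03]  ψ = [1, 3, 3, 3]  (obs o_1=2)
t=2: δ = [2.560e-04, 3.840e-04, 3.840e-04, 3.840e-04]  ψ = [1, 3, 1, 1]  (obs o_2=4)
t=3: δ = [3.072e-05, 3.072e-05, 3.456e-05, 1.280e-05]  ψ = [1, 2, 1, 0]  (obs o_3=1)
backtrack: best end state = 2; path = [3, 3, 1, 2]

path = [3, 3, 1, 2]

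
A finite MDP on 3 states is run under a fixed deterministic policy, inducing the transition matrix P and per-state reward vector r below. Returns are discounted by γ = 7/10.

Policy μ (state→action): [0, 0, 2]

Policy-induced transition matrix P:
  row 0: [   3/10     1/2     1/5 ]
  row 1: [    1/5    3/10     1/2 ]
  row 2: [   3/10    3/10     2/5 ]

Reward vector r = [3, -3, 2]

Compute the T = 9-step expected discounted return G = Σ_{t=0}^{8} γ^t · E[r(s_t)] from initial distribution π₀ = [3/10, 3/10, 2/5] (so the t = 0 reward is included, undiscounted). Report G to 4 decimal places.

G = 1.8757

t=0: π = [0.3000, 0.3000, 0.4000], E[r] = 0.8000, γ^t·E[r] = 0.800000, running G = 0.800000
t=1: π = [0.2700, 0.3600, 0.3700], E[r] = 0.4700, γ^t·E[r] = 0.329000, running G = 1.129000
t=2: π = [0.2640, 0.3540, 0.3820], E[r] = 0.4940, γ^t·E[r] = 0.242060, running G = 1.371060
t=3: π = [0.2646, 0.3528, 0.3826], E[r] = 0.5006, γ^t·E[r] = 0.171706, running G = 1.542766
t=4: π = [0.2647, 0.3529, 0.3824], E[r] = 0.5001, γ^t·E[r] = 0.120079, running G = 1.662845
t=5: π = [0.2647, 0.3529, 0.3823], E[r] = 0.5000, γ^t·E[r] = 0.084033, running G = 1.746878
t=6: π = [0.2647, 0.3529, 0.3824], E[r] = 0.5000, γ^t·E[r] = 0.058824, running G = 1.805702
t=7: π = [0.2647, 0.3529, 0.3824], E[r] = 0.5000, γ^t·E[r] = 0.041177, running G = 1.846879
t=8: π = [0.2647, 0.3529, 0.3824], E[r] = 0.5000, γ^t·E[r] = 0.028824, running G = 1.875703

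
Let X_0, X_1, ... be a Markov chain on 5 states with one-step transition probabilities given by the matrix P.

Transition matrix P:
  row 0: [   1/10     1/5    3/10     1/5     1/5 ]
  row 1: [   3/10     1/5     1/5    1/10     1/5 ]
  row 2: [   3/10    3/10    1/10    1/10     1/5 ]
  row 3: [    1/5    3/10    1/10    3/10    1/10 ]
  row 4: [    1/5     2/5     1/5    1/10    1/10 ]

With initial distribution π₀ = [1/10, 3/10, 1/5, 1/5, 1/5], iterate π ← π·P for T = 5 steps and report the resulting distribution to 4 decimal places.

t=0: π = [0.1000, 0.3000, 0.2000, 0.2000, 0.2000]
t=1: π = [0.2400, 0.2800, 0.1700, 0.1500, 0.1600]
t=2: π = [0.2210, 0.2640, 0.1920, 0.1540, 0.1690]
t=3: π = [0.2235, 0.2684, 0.1875, 0.1529, 0.1677]
t=4: π = [0.2232, 0.2676, 0.1883, 0.1529, 0.1679]
t=5: π = [0.2233, 0.2677, 0.1882, 0.1529, 0.1679]

π = [0.2233, 0.2677, 0.1882, 0.1529, 0.1679]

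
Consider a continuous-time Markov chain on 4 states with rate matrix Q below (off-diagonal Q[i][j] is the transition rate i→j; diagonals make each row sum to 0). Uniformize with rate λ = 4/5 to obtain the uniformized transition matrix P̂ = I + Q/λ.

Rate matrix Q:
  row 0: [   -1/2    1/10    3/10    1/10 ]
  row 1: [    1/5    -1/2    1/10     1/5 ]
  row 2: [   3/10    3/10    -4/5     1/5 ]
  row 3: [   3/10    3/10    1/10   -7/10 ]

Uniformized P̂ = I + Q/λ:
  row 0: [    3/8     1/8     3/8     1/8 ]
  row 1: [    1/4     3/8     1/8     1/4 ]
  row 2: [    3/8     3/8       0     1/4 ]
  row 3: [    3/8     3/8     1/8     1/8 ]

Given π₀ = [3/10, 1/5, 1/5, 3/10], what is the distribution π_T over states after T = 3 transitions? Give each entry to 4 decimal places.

π = [0.3391, 0.2906, 0.1855, 0.1848]

t=0: π = [0.3000, 0.2000, 0.2000, 0.3000]
t=1: π = [0.3500, 0.3000, 0.1750, 0.1750]
t=2: π = [0.3375, 0.2875, 0.1906, 0.1844]
t=3: π = [0.3391, 0.2906, 0.1855, 0.1848]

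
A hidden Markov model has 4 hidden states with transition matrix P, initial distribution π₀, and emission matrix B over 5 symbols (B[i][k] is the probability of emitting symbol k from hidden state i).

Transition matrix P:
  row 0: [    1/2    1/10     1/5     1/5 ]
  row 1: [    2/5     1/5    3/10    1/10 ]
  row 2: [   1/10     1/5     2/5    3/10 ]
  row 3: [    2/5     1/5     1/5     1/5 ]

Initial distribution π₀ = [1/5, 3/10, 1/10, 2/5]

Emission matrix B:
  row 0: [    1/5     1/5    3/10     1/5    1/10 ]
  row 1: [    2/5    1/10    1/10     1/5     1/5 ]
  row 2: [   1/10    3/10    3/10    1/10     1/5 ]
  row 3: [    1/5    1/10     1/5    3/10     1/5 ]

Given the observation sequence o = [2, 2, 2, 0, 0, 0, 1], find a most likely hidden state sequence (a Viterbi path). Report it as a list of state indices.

t=0: δ = [6.000e-02, 3.000e-02, 3.000e-02, 8.000e-02]  (obs o_0=2)
t=1: δ = [9.600e-03, 1.600e-03, 4.800e-03, 3.200e-03]  ψ = [3, 3, 3, 3]  (obs o_1=2)
t=2: δ = [1.440e-03, 9.600e-05, 5.760e-04, 3.840e-04]  ψ = [0, 0, 0, 0]  (obs o_2=2)
t=3: δ = [1.440e-04, 5.760e-05, 2.880e-05, 5.760e-05]  ψ = [0, 0, 0, 0]  (obs o_3=0)
t=4: δ = [1.440e-05, 5.760e-06, 2.880e-06, 5.760e-06]  ψ = [0, 0, 0, 0]  (obs o_4=0)
t=5: δ = [1.440e-06, 5.760e-07, 2.880e-07, 5.760e-07]  ψ = [0, 0, 0, 0]  (obs o_5=0)
t=6: δ = [1.440e-07, 1.440e-08, 8.640e-08, 2.880e-08]  ψ = [0, 0, 0, 0]  (obs o_6=1)
backtrack: best end state = 0; path = [3, 0, 0, 0, 0, 0, 0]

path = [3, 0, 0, 0, 0, 0, 0]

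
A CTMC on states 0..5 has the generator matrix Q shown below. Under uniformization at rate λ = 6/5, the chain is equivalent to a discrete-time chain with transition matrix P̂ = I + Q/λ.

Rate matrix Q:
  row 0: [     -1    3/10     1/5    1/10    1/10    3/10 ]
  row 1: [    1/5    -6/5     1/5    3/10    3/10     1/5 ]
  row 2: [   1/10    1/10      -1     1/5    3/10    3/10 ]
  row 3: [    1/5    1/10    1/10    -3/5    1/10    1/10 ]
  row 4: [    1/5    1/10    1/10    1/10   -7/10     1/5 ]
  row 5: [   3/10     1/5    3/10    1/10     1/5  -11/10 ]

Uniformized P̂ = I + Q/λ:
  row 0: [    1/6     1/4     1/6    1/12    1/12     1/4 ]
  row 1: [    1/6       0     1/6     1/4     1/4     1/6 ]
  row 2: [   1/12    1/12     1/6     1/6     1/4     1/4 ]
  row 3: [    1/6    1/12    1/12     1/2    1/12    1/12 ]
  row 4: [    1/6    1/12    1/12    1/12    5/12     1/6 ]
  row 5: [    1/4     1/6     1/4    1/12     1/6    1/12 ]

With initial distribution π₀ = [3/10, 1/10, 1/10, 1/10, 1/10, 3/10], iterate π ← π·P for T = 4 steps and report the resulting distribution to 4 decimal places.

t=0: π = [0.3000, 0.1000, 0.1000, 0.1000, 0.1000, 0.3000]
t=1: π = [0.1833, 0.1500, 0.1750, 0.1500, 0.1750, 0.1667]
t=2: π = [0.1660, 0.1153, 0.1535, 0.1854, 0.2097, 0.1701]
t=3: π = [0.1681, 0.1156, 0.1479, 0.1926, 0.2122, 0.1637]
t=4: π = [0.1680, 0.1154, 0.1466, 0.1952, 0.2116, 0.1633]

π = [0.1680, 0.1154, 0.1466, 0.1952, 0.2116, 0.1633]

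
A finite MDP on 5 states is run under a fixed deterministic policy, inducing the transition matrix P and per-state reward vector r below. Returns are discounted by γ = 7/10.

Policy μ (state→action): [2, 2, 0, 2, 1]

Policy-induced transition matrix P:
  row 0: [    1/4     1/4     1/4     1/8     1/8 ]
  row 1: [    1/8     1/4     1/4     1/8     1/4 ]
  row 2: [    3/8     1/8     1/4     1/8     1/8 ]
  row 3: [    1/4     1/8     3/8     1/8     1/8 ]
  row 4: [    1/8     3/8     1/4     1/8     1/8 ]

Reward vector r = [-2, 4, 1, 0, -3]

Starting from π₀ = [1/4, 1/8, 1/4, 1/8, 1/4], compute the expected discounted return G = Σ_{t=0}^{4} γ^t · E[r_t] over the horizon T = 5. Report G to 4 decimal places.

t=0: π = [0.2500, 0.1250, 0.2500, 0.1250, 0.2500], E[r] = -0.5000, γ^t·E[r] = -0.500000, running G = -0.500000
t=1: π = [0.2344, 0.2344, 0.2656, 0.1250, 0.1406], E[r] = 0.3125, γ^t·E[r] = 0.218750, running G = -0.281250
t=2: π = [0.2363, 0.2188, 0.2656, 0.1250, 0.1543], E[r] = 0.2051, γ^t·E[r] = 0.100488, running G = -0.180762
t=3: π = [0.2366, 0.2205, 0.2656, 0.1250, 0.1523], E[r] = 0.2173, γ^t·E[r] = 0.074529, running G = -0.106233
t=4: π = [0.2366, 0.2202, 0.2656, 0.1250, 0.1526], E[r] = 0.2156, γ^t·E[r] = 0.051767, running G = -0.054466

G = -0.0545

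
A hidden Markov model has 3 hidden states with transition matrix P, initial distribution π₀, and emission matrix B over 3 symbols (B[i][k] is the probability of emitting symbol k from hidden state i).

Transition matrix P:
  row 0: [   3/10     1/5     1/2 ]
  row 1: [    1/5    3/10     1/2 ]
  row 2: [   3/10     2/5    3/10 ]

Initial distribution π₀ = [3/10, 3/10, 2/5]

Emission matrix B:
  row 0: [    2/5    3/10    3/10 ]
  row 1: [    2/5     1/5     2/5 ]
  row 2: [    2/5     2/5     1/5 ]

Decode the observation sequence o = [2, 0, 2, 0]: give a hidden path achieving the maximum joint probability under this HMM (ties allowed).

path = [1, 2, 1, 2]

t=0: δ = [9.000e-02, 1.200e-01, 8.000e-02]  (obs o_0=2)
t=1: δ = [1.080e-02, 1.440e-02, 2.400e-02]  ψ = [0, 1, 1]  (obs o_1=0)
t=2: δ = [2.160e-03, 3.840e-03, 1.440e-03]  ψ = [2, 2, 1]  (obs o_2=2)
t=3: δ = [3.072e-04, 4.608e-04, 7.680e-04]  ψ = [1, 1, 1]  (obs o_3=0)
backtrack: best end state = 2; path = [1, 2, 1, 2]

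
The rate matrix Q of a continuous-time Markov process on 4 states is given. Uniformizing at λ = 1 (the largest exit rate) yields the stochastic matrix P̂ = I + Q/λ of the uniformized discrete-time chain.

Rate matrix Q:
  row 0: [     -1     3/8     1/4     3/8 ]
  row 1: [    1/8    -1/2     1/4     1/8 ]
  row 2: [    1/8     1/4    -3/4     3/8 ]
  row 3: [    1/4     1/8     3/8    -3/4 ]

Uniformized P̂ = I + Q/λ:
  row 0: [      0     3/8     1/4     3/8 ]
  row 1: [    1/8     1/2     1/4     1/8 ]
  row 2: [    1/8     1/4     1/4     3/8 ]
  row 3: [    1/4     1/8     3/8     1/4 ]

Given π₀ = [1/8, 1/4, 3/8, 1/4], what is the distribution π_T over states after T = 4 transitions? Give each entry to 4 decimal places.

t=0: π = [0.1250, 0.2500, 0.3750, 0.2500]
t=1: π = [0.1406, 0.2969, 0.2813, 0.2813]
t=2: π = [0.1426, 0.3066, 0.2852, 0.2656]
t=3: π = [0.1404, 0.3113, 0.2832, 0.2651]
t=4: π = [0.1406, 0.3122, 0.2831, 0.2640]

π = [0.1406, 0.3122, 0.2831, 0.2640]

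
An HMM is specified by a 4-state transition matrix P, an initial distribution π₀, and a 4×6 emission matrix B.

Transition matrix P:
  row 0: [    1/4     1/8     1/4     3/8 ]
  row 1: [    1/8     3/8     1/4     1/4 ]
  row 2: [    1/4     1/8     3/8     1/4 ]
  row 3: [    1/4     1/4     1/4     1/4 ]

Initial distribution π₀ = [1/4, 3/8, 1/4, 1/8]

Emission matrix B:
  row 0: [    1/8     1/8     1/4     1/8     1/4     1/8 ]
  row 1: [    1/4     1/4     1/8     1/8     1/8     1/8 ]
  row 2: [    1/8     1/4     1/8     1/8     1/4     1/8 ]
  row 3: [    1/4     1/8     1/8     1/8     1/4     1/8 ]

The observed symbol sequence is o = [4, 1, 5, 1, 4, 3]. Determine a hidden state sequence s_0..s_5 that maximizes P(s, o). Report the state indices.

t=0: δ = [6.250e-02, 4.688e-02, 6.250e-02, 3.125e-02]  (obs o_0=4)
t=1: δ = [1.953e-03, 4.395e-03, 5.859e-03, 2.930e-03]  ψ = [0, 1, 2, 0]  (obs o_1=1)
t=2: δ = [1.831e-04, 2.060e-04, 2.747e-04, 1.831e-04]  ψ = [2, 1, 2, 2]  (obs o_2=5)
t=3: δ = [8.583e-06, 1.931e-05, 2.575e-05, 8.583e-06]  ψ = [2, 1, 2, 0]  (obs o_3=1)
t=4: δ = [1.609e-06, 9.052e-07, 2.414e-06, 1.609e-06]  ψ = [2, 1, 2, 2]  (obs o_4=4)
t=5: δ = [7.544e-08, 5.029e-08, 1.132e-07, 7.544e-08]  ψ = [2, 3, 2, 0]  (obs o_5=3)
backtrack: best end state = 2; path = [2, 2, 2, 2, 2, 2]

path = [2, 2, 2, 2, 2, 2]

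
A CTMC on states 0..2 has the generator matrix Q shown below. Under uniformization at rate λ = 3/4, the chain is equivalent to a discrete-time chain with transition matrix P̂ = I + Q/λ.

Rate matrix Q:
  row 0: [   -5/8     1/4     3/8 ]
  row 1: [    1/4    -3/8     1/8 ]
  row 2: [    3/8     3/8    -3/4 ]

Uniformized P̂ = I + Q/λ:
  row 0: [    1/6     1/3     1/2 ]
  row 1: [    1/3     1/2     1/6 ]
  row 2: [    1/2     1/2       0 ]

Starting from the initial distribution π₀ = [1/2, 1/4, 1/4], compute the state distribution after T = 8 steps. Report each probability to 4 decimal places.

t=0: π = [0.5000, 0.2500, 0.2500]
t=1: π = [0.2917, 0.4167, 0.2917]
t=2: π = [0.3333, 0.4514, 0.2153]
t=3: π = [0.3137, 0.4444, 0.2419]
t=4: π = [0.3214, 0.4477, 0.2309]
t=5: π = [0.3183, 0.4464, 0.2353]
t=6: π = [0.3195, 0.4470, 0.2335]
t=7: π = [0.3190, 0.4467, 0.2342]
t=8: π = [0.3192, 0.4468, 0.2340]

π = [0.3192, 0.4468, 0.2340]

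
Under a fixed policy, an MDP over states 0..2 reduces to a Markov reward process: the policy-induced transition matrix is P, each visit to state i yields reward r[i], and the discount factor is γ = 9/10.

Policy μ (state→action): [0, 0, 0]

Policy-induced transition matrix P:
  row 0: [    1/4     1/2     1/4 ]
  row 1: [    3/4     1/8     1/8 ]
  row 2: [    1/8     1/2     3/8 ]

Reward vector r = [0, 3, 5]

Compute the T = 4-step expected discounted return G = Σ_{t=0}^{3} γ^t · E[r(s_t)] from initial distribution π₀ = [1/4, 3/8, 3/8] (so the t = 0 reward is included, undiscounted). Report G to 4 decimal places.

G = 8.5864

t=0: π = [0.2500, 0.3750, 0.3750], E[r] = 3.0000, γ^t·E[r] = 3.000000, running G = 3.000000
t=1: π = [0.3906, 0.3594, 0.2500], E[r] = 2.3281, γ^t·E[r] = 2.095313, running G = 5.095313
t=2: π = [0.3984, 0.3652, 0.2363], E[r] = 2.2773, γ^t·E[r] = 1.844648, running G = 6.939961
t=3: π = [0.4031, 0.3630, 0.2339], E[r] = 2.2585, γ^t·E[r] = 1.646479, running G = 8.586440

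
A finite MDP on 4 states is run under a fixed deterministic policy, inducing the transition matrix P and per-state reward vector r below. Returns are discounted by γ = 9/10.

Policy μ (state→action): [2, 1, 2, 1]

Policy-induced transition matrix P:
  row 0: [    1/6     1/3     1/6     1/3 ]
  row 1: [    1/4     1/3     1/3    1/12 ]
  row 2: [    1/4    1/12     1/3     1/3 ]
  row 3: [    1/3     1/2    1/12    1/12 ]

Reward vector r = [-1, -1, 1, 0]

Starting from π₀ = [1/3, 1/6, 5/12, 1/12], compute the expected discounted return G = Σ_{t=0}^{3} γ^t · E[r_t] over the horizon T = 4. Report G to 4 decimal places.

t=0: π = [0.3333, 0.1667, 0.4167, 0.0833], E[r] = -0.0833, γ^t·E[r] = -0.083333, running G = -0.083333
t=1: π = [0.2292, 0.2431, 0.2569, 0.2708], E[r] = -0.2153, γ^t·E[r] = -0.193750, running G = -0.277083
t=2: π = [0.2535, 0.3142, 0.2274, 0.2049], E[r] = -0.3403, γ^t·E[r] = -0.275625, running G = -0.552708
t=3: π = [0.2459, 0.3106, 0.2399, 0.2036], E[r] = -0.3167, γ^t·E[r] = -0.230871, running G = -0.783579

G = -0.7836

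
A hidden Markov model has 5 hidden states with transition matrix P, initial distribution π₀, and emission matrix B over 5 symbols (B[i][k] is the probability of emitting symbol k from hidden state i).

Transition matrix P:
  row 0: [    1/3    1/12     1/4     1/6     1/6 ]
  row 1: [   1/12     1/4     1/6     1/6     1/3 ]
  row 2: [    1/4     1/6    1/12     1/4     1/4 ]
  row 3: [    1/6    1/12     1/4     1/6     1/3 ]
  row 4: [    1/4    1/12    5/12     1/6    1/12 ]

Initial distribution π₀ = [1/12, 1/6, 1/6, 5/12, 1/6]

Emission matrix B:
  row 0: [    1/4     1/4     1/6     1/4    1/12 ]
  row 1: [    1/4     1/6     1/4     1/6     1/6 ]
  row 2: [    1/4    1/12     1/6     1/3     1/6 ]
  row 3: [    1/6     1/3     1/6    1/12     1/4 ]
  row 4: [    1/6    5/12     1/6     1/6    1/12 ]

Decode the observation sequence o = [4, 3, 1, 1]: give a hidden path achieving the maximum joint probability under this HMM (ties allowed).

path = [3, 2, 3, 4]

t=0: δ = [6.944e-03, 2.778e-02, 2.778e-02, 1.042e-01, 1.389e-02]  (obs o_0=4)
t=1: δ = [4.340e-03, 1.447e-03, 8.681e-03, 1.447e-03, 5.787e-03]  ψ = [3, 3, 3, 3, 3]  (obs o_1=3)
t=2: δ = [5.425e-04, 2.411e-04, 2.009e-04, 7.234e-04, 9.042e-04]  ψ = [2, 2, 4, 2, 2]  (obs o_2=1)
t=3: δ = [5.651e-05, 1.256e-05, 3.140e-05, 5.023e-05, 1.005e-04]  ψ = [4, 4, 4, 4, 3]  (obs o_3=1)
backtrack: best end state = 4; path = [3, 2, 3, 4]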